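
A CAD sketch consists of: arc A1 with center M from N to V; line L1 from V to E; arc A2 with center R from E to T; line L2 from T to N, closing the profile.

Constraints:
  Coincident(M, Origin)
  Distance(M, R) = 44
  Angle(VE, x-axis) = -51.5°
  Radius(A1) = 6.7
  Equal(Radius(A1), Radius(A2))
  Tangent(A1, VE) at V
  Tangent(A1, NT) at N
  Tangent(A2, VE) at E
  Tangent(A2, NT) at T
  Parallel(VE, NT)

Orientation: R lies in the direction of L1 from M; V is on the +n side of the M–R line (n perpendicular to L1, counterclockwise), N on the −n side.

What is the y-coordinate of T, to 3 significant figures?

-38.6

Tangency of A1 to both parallel lines with radius 6.7 puts V and N at M ± 6.7·n: V = (5.24, 4.17), N = (-5.24, -4.17). Equal radii place E and T the same way about R: E = R + 6.7·n = (32.6, -30.3), T = R − 6.7·n = (22.1, -38.6). So T.y = -38.6.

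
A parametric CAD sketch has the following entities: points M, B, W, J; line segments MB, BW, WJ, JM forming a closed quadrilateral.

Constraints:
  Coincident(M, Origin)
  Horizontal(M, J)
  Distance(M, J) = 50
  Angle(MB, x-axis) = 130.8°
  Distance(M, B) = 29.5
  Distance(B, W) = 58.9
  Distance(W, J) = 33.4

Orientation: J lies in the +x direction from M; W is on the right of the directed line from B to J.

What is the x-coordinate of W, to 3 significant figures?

22.6

M is at the origin; MJ is horizontal with |MJ| = 50.0 and J in +x, so J = (50.0, 0). MB runs at 130.8° with |MB| = 29.5, so B = (-19.3, 22.3). W is determined by |BW| = 58.9 and |WJ| = 33.4 together: it lies at the intersection of circle(B, 58.9) and circle(J, 33.4). With |BJ| = 72.8, the foot of the radical line on BJ is 52.6 from B and the perpendicular offset is √(58.9² − 52.6²) = 26.6. Taking the right-of-BJ solution: W = (22.6, -19.1).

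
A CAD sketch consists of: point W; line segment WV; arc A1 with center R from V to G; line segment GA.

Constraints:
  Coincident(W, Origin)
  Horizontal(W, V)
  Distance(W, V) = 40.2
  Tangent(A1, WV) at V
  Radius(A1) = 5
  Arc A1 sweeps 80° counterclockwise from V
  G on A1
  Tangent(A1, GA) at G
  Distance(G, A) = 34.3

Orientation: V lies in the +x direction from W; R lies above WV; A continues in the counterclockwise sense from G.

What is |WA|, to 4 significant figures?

63.61

W is at the origin; W and V share the same y with |WV| = 40.2 and V on the +x side, so V = (40.20, 0.000). The tangent condition forces RV to be normal to WV, so R = V + (0, 5) = (40.20, 5.000). On A1, V sits at bearing -90° from R; an 80° counterclockwise sweep puts G at bearing -10°, so G = R + 5.0·(cos -10°, sin -10°) = (45.12, 4.132). Tangency of A1 to GA means the radius RG is perpendicular to GA, so GA runs along (−sin -10°, cos -10°); with |GA| = 34.3, A = (51.08, 37.91). Then |WA| = |A − W| = 63.61.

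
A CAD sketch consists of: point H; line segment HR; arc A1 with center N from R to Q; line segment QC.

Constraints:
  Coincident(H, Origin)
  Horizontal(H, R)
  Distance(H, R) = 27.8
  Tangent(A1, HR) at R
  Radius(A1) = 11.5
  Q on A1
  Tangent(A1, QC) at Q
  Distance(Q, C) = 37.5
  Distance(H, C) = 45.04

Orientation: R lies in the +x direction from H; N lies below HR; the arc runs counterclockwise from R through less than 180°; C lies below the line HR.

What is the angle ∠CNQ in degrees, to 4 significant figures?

72.95°

H is at the origin; HR is horizontal with |HR| = 27.8 and R on the +x side, so R = (27.80, 0.000). A1 meets HR tangentially, so NR is at right angles to HR, so N = R + (0, -11.5) = (27.80, -11.50). Since NQ ⟂ QC (tangency), |NC| = √(11.5² + 37.5²) = 39.22 regardless of where Q sits on A1. So C lies on both circle(H, 45.04) and circle(N, 39.22); the below-HR intersection is C = (6.667, -44.54). Q is the foot of the tangent from C: Q = (16.72, -8.417).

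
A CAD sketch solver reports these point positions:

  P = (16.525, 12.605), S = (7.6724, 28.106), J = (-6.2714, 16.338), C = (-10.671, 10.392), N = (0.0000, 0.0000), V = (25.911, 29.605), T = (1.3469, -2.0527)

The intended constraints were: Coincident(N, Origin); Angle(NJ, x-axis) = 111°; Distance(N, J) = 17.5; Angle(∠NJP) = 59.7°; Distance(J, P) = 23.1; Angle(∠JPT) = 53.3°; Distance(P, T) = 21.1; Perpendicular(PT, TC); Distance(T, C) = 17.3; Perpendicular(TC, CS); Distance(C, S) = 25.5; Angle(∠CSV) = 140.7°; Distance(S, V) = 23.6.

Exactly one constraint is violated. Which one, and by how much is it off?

Distance(S, V) = 23.6 — off by 5.30.

N = (0.00, 0.00) ✓; NJ at 111.0° ✓; |NJ| = 17.50 ✓; ∠NJP = 59.70° ✓; |JP| = 23.10 ✓; ∠JPT = 53.30° ✓; |PT| = 21.10 ✓; ∠(PT, TC) = 90.00° ✓; |TC| = 17.30 ✓; ∠(TC, CS) = 90.00° ✓; |CS| = 25.50 ✓; ∠CSV = 140.7° ✓; |SV| = 18.30 ✗.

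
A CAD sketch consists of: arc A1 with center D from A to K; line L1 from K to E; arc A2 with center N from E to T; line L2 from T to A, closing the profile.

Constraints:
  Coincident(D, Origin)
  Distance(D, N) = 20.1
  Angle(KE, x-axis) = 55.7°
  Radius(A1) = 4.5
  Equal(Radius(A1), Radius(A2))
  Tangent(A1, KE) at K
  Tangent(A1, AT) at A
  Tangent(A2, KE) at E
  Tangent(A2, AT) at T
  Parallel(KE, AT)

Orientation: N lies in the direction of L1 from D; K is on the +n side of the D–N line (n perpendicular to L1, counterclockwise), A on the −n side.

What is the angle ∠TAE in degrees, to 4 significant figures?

24.12°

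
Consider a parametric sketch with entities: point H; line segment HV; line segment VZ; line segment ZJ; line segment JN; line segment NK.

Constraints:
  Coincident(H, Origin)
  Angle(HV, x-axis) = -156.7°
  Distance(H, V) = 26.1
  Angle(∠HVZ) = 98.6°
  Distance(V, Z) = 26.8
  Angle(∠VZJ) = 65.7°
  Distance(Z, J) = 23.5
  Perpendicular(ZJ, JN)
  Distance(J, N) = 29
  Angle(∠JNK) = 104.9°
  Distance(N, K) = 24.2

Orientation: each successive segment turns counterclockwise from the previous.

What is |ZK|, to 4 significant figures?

35.22

H is at the origin; HV runs at -156.7° with length 26.1, so V = (-23.97, -10.32). ∠HVZ = 98.6° gives VZ at -75.30° from the x-axis; with |VZ| = 26.8, Z = (-17.17, -36.25). ∠VZJ = 65.7° gives ZJ at 39.00° from the x-axis; with |ZJ| = 23.5, J = (1.092, -21.46). The perpendicularity gives JN at right angles to ZJ, so JN runs at 129.0°; with |JN| = 29.0, N = (-17.16, 1.080). ∠JNK = 104.9° gives NK at -155.9° from the x-axis; with |NK| = 24.2, K = (-39.25, -8.802). Then |ZK| = |K − Z| = 35.22.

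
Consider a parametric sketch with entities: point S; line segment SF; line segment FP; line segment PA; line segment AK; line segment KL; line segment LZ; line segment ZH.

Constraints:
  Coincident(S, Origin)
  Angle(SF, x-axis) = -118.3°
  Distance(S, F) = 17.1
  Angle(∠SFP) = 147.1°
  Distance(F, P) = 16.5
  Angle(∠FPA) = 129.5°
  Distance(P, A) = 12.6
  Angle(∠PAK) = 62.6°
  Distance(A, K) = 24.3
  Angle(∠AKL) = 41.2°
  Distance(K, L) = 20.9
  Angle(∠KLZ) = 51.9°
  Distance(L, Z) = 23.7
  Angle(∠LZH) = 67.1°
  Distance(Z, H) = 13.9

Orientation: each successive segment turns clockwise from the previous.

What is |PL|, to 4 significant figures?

3.790

S is at the origin; SF runs at -118.3° with length 17.1, so F = (-8.107, -15.06). ∠SFP = 147.1° gives FP at -151.2° from the x-axis; with |FP| = 16.5, P = (-22.57, -23.01). ∠FPA = 129.5° gives PA at 158.3° from the x-axis; with |PA| = 12.6, A = (-34.27, -18.35). ∠PAK = 62.6° gives AK at 40.90° from the x-axis; with |AK| = 24.3, K = (-15.91, -2.436). ∠AKL = 41.2° gives KL at -97.90° from the x-axis; with |KL| = 20.9, L = (-18.78, -23.14). Then |PL| = |L − P| = 3.790.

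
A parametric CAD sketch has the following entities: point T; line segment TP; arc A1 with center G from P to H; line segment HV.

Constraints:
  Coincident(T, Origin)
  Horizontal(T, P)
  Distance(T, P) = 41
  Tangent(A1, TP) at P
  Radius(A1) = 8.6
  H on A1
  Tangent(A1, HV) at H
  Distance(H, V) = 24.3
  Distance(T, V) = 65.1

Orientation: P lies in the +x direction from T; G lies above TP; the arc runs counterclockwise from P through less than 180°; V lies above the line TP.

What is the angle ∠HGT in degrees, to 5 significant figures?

142.13°

Checks: T.y = 0.00, P.y = 0.00 ✓; |GH| = 8.600 ✓; ∠(GH, HV) = 90.00° ✓; |HV| = 24.30 ✓; |TV| = 65.10 ✓.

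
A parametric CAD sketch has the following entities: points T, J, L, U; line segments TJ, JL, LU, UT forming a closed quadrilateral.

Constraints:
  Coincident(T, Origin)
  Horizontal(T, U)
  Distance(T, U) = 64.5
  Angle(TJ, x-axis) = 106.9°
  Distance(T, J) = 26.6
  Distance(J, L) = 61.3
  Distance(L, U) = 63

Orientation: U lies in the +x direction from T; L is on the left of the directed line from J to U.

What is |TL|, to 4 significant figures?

73.49

Checks: |JL| = 61.30 ✓; |LU| = 63.00 ✓.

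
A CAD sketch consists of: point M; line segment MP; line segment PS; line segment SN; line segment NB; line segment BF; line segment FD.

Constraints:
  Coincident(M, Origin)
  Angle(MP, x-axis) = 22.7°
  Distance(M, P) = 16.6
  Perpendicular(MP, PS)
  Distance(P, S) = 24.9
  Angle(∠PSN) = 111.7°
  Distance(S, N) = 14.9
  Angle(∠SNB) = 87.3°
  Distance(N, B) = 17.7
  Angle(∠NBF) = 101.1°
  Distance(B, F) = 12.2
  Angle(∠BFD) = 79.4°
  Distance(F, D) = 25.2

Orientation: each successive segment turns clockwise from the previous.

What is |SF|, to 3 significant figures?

19.6

M is at the origin; MP runs at 22.7° with length 16.6, so P = (15.3, 6.41). MP is perpendicular to PS, so PS runs at -67.3°; with |PS| = 24.9, S = (24.9, -16.6). ∠PSN = 111.7° gives SN at -136° from the x-axis; with |SN| = 14.9, N = (14.3, -27.0). ∠SNB = 87.3° gives NB at 132° from the x-axis; with |NB| = 17.7, B = (2.50, -13.8). ∠NBF = 101.1° gives BF at 52.8° from the x-axis; with |BF| = 12.2, F = (9.88, -4.06). Then |SF| = |F − S| = 19.6.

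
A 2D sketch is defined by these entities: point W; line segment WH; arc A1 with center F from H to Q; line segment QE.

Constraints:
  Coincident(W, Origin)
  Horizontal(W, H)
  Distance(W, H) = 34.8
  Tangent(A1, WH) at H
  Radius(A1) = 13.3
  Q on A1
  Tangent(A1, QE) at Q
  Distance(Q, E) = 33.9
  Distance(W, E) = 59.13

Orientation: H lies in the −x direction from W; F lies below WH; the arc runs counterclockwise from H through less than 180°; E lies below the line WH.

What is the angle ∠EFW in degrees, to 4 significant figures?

106.8°

Checks: |FQ| = 13.30 ✓; ∠(FQ, QE) = 90.00° ✓; |QE| = 33.90 ✓; |WE| = 59.13 ✓.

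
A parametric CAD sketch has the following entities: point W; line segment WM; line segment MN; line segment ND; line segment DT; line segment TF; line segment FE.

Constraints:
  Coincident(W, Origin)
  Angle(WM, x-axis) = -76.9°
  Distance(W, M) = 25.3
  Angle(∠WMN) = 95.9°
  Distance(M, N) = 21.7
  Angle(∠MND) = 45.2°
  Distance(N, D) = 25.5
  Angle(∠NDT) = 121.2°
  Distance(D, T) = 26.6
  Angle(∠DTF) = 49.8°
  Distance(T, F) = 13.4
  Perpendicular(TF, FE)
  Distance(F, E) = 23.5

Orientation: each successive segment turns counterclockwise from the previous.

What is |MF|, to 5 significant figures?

11.971

W is at the origin; WM runs at -76.9° with length 25.3, so M = (5.7343, -24.642). ∠WMN = 95.9° gives MN at 7.2000° from the x-axis; with |MN| = 21.7, N = (27.263, -21.922). ∠MND = 45.2° gives ND at 142.00° from the x-axis; with |ND| = 25.5, D = (7.1689, -6.2225). ∠NDT = 121.2° gives DT at -159.20° from the x-axis; with |DT| = 26.6, T = (-17.697, -15.668). ∠DTF = 49.8° gives TF at -29.000° from the x-axis; with |TF| = 13.4, F = (-5.9776, -22.165). Then |MF| = |F − M| = 11.971.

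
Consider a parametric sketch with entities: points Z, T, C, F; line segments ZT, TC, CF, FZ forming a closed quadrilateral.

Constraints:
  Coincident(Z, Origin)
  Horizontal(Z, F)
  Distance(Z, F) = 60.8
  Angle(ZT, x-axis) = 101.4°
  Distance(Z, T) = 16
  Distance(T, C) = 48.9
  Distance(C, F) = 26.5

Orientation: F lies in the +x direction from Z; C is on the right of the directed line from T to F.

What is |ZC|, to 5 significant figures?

39.044

Z is at the origin; ZF is horizontal with |ZF| = 60.8 and F in +x, so F = (60.8, 0). ZT runs at 101.4° with |ZT| = 16.0, so T = (-3.1625, 15.684). C is determined by |TC| = 48.9 and |CF| = 26.5 together: it lies at the intersection of circle(T, 48.9) and circle(F, 26.5). With |TF| = 65.857, the foot of the radical line on TF is 45.752 from T and the perpendicular offset is √(48.9² − 45.752²) = 17.263. Taking the right-of-TF solution: C = (37.161, -11.978).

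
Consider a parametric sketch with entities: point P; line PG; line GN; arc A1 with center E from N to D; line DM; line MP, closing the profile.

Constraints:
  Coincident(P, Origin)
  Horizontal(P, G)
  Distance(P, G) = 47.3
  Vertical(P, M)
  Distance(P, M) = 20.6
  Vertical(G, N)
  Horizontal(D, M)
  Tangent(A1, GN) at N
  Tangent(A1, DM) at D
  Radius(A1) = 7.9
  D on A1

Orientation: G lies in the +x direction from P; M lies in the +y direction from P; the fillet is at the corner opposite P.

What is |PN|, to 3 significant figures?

49.0

P is at the origin; P and G share the same y with |PG| = 47.3 and G on the +x side, so G = (47.3, 0.00). PM is vertical with |PM| = 20.6 and M on the +y side, so M = (0.00, 20.6). The virtual corner opposite P is at (47.3, 20.6). The tangent condition forces EN to be normal to GN and the tangent condition forces ED to be normal to DM, with radius 7.9, so the center E sits 7.9 in from both sides at E = (39.4, 12.7). That places the tangent points at N = (47.3, 12.7) on GN and D = (39.4, 20.6) on DM. Then |PN| = |N − P| = 49.0.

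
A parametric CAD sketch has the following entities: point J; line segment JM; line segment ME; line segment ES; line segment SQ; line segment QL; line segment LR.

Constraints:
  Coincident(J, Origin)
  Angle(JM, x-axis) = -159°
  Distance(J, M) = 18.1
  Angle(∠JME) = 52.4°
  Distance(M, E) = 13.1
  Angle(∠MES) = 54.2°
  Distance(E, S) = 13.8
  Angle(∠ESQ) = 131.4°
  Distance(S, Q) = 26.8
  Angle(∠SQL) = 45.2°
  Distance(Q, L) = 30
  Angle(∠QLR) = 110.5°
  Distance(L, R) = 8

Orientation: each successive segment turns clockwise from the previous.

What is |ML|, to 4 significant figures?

9.814

J is at the origin; JM runs at -159.0° with length 18.1, so M = (-16.90, -6.486). ∠JME = 52.4° gives ME at 73.40° from the x-axis; with |ME| = 13.1, E = (-13.16, 6.068). ∠MES = 54.2° gives ES at -52.40° from the x-axis; with |ES| = 13.8, S = (-4.735, -4.866). ∠ESQ = 131.4° gives SQ at -101.0° from the x-axis; with |SQ| = 26.8, Q = (-9.849, -31.17). ∠SQL = 45.2° gives QL at 124.2° from the x-axis; with |QL| = 30.0, L = (-26.71, -6.361). Then |ML| = |L − M| = 9.814.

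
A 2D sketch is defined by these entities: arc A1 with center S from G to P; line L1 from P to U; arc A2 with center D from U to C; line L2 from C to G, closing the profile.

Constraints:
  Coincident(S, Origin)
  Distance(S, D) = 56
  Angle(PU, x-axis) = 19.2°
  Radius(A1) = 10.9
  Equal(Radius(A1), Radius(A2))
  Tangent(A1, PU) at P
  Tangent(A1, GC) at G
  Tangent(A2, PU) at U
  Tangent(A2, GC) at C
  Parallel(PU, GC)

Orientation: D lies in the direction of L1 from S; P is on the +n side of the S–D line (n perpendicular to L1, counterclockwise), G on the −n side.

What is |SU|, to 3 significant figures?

57.1

The slot axis is L1's direction at 19.2°, so u = (cos 19.2°, sin 19.2°) = (0.944, 0.329) and n = (−sin 19.2°, cos 19.2°) = (-0.329, 0.944). S is at the origin and D lies 56.0 along u from S, so D = 56.0·u = (52.9, 18.4). Tangency of A1 to both parallel lines with radius 10.9 puts P and G at S ± 10.9·n: P = (-3.58, 10.3), G = (3.58, -10.3). Equal radii place U and C the same way about D: U = D + 10.9·n = (49.3, 28.7), C = D − 10.9·n = (56.5, 8.12). Then |SU| = |U − S| = 57.1.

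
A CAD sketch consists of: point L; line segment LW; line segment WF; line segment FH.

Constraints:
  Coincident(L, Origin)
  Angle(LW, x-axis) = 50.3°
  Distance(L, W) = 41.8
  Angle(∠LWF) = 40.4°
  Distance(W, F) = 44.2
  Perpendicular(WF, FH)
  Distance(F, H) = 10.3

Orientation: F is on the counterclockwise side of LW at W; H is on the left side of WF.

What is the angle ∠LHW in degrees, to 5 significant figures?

66.744°

∠LWF = 40.4°, so WF runs at 50.3° + (180° − 40.4°) = 189.90° from the x-axis; with |WF| = 44.2, F = W + 44.2·(cos 189.90°, sin 189.90°) = (-16.841, 24.562). The perpendicularity gives FH at right angles to WF; with |FH| = 10.3 on the left of WF, H = F + 10.3·(0.17193, -0.98511) = (-15.070, 14.415). Then cos ∠LHW = HL·HW / (|HL||HW|), giving 66.744°.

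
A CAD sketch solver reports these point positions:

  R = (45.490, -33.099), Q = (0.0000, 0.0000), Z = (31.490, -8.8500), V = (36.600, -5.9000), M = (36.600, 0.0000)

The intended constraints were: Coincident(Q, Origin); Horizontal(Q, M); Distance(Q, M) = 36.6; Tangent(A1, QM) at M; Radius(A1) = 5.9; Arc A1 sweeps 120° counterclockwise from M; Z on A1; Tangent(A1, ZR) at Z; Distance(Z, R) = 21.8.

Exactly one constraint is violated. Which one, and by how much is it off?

Distance(Z, R) = 21.8 — off by 6.20.

Q = (0.00, 0.00) ✓; Q.y = 0.00, M.y = 0.00 ✓; |QM| = 36.60 ✓; ∠(VM, MQ) = 90.00° ✓; |VM| = 5.900 ✓; bearing(V→Z) − bearing(V→M) = 120.0° ✓; |VZ| = 5.900 ✓; ∠(VZ, ZR) = 90.00° ✓; |ZR| = 28.00 ✗.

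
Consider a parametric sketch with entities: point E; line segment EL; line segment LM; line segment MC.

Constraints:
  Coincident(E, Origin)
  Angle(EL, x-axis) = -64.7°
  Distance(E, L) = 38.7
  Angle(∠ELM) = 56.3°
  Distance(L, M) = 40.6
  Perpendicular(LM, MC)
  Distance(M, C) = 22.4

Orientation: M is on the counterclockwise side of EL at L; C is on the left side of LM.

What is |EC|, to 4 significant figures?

21.49

E is at the origin; EL runs at -64.7° with length 38.7, so L = 38.7·(cos -64.7°, sin -64.7°) = (16.54, -34.99). ∠ELM = 56.3°, so LM runs at -64.7° + (180° − 56.3°) = 59.00° from the x-axis; with |LM| = 40.6, M = L + 40.6·(cos 59.00°, sin 59.00°) = (37.45, -0.1870). LM ⟂ MC; with |MC| = 22.4 on the left of LM, C = M + 22.4·(-0.8572, 0.5150) = (18.25, 11.35). Then |EC| = |C − E| = 21.49.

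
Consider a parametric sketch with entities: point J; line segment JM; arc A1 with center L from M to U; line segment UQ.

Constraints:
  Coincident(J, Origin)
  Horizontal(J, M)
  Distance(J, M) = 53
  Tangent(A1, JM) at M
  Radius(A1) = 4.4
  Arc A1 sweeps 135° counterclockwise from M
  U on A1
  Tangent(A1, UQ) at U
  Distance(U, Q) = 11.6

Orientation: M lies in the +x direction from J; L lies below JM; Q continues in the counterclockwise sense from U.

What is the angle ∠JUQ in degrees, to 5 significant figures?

143.56°

J is at the origin; J and M share the same y with |JM| = 53.0 and M on the +x side, so M = (53.000, 0.0000). Since A1 is tangent to JM there, LM ⟂ JM, so L = M + (0, -4.4) = (53.000, -4.4000). On A1, M sits at bearing 90° from L; a 135° counterclockwise sweep puts U at bearing 225°, so U = L + 4.4·(cos 225°, sin 225°) = (49.889, -7.5113). The tangent condition forces LU to be normal to UQ, so UQ runs along (−sin 225°, cos 225°); with |UQ| = 11.6, Q = (58.091, -15.714). Then cos ∠JUQ = UJ·UQ / (|UJ||UQ|), giving 143.56°.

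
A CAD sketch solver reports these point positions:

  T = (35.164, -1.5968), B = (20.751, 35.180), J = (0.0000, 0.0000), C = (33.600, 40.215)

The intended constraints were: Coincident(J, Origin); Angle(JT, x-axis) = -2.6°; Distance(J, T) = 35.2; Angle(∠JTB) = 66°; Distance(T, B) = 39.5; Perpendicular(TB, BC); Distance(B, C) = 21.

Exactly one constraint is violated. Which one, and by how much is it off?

Distance(B, C) = 21 — off by 7.20.

J = (0.00, 0.00) ✓; JT at -2.600° ✓; |JT| = 35.20 ✓; ∠JTB = 66.00° ✓; |TB| = 39.50 ✓; ∠(TB, BC) = 90.00° ✓; |BC| = 13.80 ✗.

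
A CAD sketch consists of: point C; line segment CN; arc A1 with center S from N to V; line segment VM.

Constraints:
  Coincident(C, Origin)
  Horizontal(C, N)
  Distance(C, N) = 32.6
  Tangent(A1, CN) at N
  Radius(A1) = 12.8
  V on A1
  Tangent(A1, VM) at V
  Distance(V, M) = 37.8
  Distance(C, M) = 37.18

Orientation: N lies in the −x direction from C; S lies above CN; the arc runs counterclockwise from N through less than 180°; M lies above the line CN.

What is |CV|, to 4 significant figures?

22.68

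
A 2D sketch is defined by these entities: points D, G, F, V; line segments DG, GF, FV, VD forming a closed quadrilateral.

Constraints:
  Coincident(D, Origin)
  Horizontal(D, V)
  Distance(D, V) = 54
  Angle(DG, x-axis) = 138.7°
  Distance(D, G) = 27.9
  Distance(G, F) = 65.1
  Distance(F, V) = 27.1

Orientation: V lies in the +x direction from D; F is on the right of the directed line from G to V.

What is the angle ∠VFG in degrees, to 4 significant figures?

106.2°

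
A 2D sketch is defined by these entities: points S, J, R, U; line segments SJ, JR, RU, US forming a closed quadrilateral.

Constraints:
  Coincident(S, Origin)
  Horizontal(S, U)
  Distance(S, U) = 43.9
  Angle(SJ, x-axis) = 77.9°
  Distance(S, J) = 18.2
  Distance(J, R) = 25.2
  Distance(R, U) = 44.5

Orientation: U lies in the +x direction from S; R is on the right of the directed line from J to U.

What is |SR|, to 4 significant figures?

7.110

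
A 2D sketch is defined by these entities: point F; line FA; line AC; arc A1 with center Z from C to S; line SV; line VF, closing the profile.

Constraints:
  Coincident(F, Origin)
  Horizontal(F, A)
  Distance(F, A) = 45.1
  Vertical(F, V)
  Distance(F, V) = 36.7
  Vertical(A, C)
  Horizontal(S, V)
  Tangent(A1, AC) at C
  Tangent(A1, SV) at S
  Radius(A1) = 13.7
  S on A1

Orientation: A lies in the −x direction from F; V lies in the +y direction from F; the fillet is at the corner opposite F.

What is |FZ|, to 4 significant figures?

38.92

F is at the origin; FA is horizontal with |FA| = 45.1 and A on the −x side, so A = (-45.10, 0.000). FV is vertical with |FV| = 36.7 and V on the +y side, so V = (0.000, 36.70). The virtual corner opposite F is at (-45.10, 36.70). Tangency of A1 to AC means the radius ZC is perpendicular to AC and A1 meets SV tangentially, so ZS is at right angles to SV, with radius 13.7, so the center Z sits 13.7 in from both sides at Z = (-31.40, 23.00). Then |FZ| = |Z − F| = 38.92.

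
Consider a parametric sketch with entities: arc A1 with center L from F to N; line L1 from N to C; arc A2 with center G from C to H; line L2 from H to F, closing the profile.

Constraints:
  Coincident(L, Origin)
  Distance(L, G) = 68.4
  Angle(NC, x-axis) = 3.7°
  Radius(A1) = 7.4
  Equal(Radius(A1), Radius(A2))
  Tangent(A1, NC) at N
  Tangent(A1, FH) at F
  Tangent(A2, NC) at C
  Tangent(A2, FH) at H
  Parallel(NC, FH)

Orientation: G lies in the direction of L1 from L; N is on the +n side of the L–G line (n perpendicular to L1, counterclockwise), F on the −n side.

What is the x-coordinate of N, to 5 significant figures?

-0.47754

The slot axis is L1's direction at 3.7°, so u = (cos 3.7°, sin 3.7°) = (0.99792, 0.064532) and n = (−sin 3.7°, cos 3.7°) = (-0.064532, 0.99792). L is at the origin and G lies 68.4 along u from L, so G = 68.4·u = (68.257, 4.4140). Tangency of A1 to both parallel lines with radius 7.4 puts N and F at L ± 7.4·n: N = (-0.47754, 7.3846), F = (0.47754, -7.3846). So N.x = -0.47754.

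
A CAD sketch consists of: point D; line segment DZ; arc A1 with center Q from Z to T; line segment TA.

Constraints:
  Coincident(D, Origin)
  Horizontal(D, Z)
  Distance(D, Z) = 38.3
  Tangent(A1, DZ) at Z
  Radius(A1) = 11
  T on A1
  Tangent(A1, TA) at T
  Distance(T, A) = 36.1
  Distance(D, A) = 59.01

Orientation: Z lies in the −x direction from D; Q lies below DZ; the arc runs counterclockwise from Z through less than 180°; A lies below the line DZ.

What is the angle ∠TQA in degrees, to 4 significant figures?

73.05°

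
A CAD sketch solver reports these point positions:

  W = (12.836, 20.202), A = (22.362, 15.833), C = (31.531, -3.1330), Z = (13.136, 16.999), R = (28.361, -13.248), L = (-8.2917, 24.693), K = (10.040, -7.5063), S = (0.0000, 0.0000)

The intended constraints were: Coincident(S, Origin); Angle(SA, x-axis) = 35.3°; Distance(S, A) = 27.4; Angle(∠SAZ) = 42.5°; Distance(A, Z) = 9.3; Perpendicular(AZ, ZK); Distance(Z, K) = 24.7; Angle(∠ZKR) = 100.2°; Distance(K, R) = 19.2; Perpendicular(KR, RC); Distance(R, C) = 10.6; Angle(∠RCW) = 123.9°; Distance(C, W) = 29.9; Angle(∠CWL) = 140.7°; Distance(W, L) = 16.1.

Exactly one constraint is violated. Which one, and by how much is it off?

Distance(W, L) = 16.1 — off by 5.50.

S = (0.00, 0.00) ✓; SA at 35.30° ✓; |SA| = 27.40 ✓; ∠SAZ = 42.50° ✓; |AZ| = 9.299 ✓; ∠(AZ, ZK) = 90.00° ✓; |ZK| = 24.70 ✓; ∠ZKR = 100.2° ✓; |KR| = 19.20 ✓; ∠(KR, RC) = 90.00° ✓; |RC| = 10.60 ✓; ∠RCW = 123.9° ✓; |CW| = 29.90 ✓; ∠CWL = 140.7° ✓; |WL| = 21.60 ✗.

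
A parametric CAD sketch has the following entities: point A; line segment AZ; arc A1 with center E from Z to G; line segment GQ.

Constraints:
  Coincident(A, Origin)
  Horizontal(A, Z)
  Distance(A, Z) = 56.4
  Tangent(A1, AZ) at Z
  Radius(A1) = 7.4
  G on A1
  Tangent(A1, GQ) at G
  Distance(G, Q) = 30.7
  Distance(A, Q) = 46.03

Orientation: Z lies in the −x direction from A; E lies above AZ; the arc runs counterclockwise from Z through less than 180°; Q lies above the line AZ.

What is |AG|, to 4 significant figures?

50.13

Checks: |EG| = 7.400 ✓; ∠(EG, GQ) = 90.00° ✓; |GQ| = 30.70 ✓; |AQ| = 46.03 ✓.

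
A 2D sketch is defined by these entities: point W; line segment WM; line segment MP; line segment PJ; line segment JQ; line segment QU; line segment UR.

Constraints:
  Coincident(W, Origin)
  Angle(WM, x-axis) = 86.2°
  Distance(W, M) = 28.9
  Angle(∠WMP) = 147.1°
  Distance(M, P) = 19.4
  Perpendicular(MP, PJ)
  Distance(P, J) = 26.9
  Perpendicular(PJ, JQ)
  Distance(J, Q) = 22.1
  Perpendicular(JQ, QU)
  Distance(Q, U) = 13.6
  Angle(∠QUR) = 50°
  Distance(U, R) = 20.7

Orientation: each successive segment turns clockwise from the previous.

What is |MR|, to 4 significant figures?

29.68

W is at the origin; WM runs at 86.2° with length 28.9, so M = (1.915, 28.84). ∠WMP = 147.1° gives MP at 53.30° from the x-axis; with |MP| = 19.4, P = (13.51, 44.39). The perpendicularity gives PJ at right angles to MP, so PJ runs at -36.70°; with |PJ| = 26.9, J = (35.08, 28.31). PJ is perpendicular to JQ, so JQ runs at -126.7°; with |JQ| = 22.1, Q = (21.87, 10.60). JQ is perpendicular to QU, so QU runs at 143.3°; with |QU| = 13.6, U = (10.97, 18.72). ∠QUR = 50.0° gives UR at 13.30° from the x-axis; with |UR| = 20.7, R = (31.11, 23.49). Then |MR| = |R − M| = 29.68.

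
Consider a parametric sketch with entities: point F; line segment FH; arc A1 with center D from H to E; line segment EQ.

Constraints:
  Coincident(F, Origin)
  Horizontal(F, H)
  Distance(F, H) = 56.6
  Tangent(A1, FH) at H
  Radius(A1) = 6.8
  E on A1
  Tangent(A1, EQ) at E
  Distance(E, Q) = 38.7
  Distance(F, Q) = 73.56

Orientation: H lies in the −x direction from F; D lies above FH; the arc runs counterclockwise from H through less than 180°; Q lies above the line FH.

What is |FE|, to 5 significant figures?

50.579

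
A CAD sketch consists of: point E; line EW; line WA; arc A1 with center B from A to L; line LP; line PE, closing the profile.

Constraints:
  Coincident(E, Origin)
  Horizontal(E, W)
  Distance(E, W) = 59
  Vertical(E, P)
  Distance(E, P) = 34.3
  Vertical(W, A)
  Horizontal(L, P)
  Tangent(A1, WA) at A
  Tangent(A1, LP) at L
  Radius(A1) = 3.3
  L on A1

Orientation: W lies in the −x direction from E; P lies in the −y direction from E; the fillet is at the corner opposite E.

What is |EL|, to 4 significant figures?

65.41

The virtual corner opposite E is at (-59.00, -34.30). Tangency of A1 to WA means the radius BA is perpendicular to WA and tangency of A1 to LP means the radius BL is perpendicular to LP, with radius 3.3, so the center B sits 3.3 in from both sides at B = (-55.70, -31.00). That places the tangent points at A = (-59.00, -31.00) on WA and L = (-55.70, -34.30) on LP. Then |EL| = |L − E| = 65.41.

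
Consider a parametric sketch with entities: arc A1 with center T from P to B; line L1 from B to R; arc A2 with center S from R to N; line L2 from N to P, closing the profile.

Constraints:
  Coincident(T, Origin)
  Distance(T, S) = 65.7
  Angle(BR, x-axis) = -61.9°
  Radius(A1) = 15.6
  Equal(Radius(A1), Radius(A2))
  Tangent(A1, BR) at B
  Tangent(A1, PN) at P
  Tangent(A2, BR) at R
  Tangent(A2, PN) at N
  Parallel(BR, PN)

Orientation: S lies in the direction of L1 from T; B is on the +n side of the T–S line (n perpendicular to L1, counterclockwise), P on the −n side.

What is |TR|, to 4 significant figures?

67.53

The slot axis is L1's direction at -61.9°, so u = (cos -61.9°, sin -61.9°) = (0.4710, -0.8821) and n = (−sin -61.9°, cos -61.9°) = (0.8821, 0.4710). T is at the origin and S lies 65.7 along u from T, so S = 65.7·u = (30.95, -57.96). Tangency of A1 to both parallel lines with radius 15.6 puts B and P at T ± 15.6·n: B = (13.76, 7.348), P = (-13.76, -7.348). Equal radii place R and N the same way about S: R = S + 15.6·n = (44.71, -50.61), N = S − 15.6·n = (17.18, -65.30). Then |TR| = |R − T| = 67.53.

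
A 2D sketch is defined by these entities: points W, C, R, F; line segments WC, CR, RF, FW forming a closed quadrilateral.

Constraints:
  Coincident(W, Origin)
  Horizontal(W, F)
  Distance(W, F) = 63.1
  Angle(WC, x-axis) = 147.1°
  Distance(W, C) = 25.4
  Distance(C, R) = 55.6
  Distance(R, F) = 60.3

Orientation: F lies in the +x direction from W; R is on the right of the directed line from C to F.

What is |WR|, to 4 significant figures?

33.16

Checks: |CR| = 55.60 ✓; |RF| = 60.30 ✓.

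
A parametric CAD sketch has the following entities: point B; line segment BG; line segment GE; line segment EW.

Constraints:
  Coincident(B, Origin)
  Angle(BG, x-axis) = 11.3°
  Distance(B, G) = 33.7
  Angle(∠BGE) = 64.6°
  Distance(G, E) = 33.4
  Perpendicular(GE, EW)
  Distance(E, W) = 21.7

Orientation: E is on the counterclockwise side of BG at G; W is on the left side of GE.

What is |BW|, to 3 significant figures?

20.9

B is at the origin; BG runs at 11.3° with length 33.7, so G = 33.7·(cos 11.3°, sin 11.3°) = (33.0, 6.60). ∠BGE = 64.6°, so GE runs at 11.3° + (180° − 64.6°) = 127° from the x-axis; with |GE| = 33.4, E = G + 33.4·(cos 127°, sin 127°) = (13.1, 33.4). The perpendicularity gives EW at right angles to GE; with |EW| = 21.7 on the left of GE, W = E + 21.7·(-0.802, -0.598) = (-4.31, 20.4). Then |BW| = |W − B| = 20.9.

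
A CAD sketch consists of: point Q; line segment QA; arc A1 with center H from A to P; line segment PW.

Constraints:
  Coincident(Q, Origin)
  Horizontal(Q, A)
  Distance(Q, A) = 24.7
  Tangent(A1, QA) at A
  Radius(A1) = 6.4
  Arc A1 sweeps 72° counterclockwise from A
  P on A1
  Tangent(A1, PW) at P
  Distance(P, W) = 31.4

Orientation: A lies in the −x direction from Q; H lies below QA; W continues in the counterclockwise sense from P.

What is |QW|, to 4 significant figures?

53.06

Q is at the origin; Q and A share the same y with |QA| = 24.7 and A on the −x side, so A = (-24.70, 0.000). A1 meets QA tangentially, so HA is at right angles to QA, so H = A + (0, -6.4) = (-24.70, -6.400). On A1, A sits at bearing 90° from H; a 72° counterclockwise sweep puts P at bearing 162°, so P = H + 6.4·(cos 162°, sin 162°) = (-30.79, -4.422). Tangency of A1 to PW means the radius HP is perpendicular to PW, so PW runs along (−sin 162°, cos 162°); with |PW| = 31.4, W = (-40.49, -34.29). Then |QW| = |W − Q| = 53.06.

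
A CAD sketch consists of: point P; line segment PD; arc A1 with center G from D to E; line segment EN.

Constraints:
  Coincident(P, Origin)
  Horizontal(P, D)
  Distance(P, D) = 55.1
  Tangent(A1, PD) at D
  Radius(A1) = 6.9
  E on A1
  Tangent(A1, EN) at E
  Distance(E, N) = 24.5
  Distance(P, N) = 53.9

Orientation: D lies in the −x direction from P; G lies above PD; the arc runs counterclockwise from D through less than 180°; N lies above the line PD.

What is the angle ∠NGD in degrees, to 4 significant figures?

155.9°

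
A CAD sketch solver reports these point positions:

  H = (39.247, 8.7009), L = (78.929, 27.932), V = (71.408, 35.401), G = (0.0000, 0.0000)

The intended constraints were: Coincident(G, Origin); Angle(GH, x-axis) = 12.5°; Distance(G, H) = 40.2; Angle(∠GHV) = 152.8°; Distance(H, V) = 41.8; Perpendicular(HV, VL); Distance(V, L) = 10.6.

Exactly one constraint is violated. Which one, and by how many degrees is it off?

Perpendicular(HV, VL) — off by 5.50°.

G = (0.00, 0.00) ✓; GH at 12.50° ✓; |GH| = 40.20 ✓; ∠GHV = 152.8° ✓; |HV| = 41.80 ✓; ∠(HV, VL) = 84.50° ✗; |VL| = 10.60 ✓.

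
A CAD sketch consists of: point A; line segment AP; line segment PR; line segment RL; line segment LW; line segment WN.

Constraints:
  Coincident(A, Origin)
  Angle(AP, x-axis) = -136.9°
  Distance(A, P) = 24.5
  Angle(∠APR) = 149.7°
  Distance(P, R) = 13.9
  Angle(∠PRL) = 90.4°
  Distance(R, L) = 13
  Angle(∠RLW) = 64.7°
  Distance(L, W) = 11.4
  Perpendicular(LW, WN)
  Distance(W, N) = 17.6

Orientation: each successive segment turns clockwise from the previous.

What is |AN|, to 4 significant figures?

37.98

∠RLW = 64.7° gives LW at -12.10° from the x-axis; with |LW| = 11.4, W = (-23.27, -9.553). LW ⟂ WN, so WN runs at -102.1°; with |WN| = 17.6, N = (-26.95, -26.76). Then |AN| = |N − A| = 37.98.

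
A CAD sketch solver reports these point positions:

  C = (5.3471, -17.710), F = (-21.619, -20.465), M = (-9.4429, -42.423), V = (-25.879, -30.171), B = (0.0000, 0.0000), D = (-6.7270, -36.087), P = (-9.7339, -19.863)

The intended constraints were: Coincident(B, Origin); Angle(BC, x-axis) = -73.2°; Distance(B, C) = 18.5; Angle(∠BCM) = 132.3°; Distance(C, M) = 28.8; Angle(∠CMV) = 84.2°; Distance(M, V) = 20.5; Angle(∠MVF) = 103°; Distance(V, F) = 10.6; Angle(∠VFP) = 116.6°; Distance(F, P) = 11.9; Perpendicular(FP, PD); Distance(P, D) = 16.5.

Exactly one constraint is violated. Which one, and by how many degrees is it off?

Perpendicular(FP, PD) — off by 7.60°.

B = (0.00, 0.00) ✓; BC at -73.20° ✓; |BC| = 18.50 ✓; ∠BCM = 132.3° ✓; |CM| = 28.80 ✓; ∠CMV = 84.20° ✓; |MV| = 20.50 ✓; ∠MVF = 103.0° ✓; |VF| = 10.60 ✓; ∠VFP = 116.6° ✓; |FP| = 11.90 ✓; ∠(FP, PD) = 82.40° ✗; |PD| = 16.50 ✓.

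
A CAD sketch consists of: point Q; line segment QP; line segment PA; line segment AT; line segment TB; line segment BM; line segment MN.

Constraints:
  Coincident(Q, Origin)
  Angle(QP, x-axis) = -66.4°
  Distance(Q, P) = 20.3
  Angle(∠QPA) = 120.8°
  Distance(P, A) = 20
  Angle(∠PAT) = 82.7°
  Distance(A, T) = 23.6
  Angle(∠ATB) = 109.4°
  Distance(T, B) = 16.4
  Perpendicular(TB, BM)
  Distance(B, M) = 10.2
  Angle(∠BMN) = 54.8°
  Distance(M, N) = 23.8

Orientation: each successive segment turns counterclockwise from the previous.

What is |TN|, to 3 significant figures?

4.66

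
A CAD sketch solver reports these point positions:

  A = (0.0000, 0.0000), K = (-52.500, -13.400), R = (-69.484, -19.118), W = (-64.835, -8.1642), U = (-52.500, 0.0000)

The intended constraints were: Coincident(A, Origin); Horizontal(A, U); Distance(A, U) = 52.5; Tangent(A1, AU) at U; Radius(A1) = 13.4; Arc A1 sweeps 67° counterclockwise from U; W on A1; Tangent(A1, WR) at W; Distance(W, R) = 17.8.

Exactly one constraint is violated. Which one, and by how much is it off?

Distance(W, R) = 17.8 — off by 5.90.

A = (0.00, 0.00) ✓; A.y = 0.00, U.y = 0.00 ✓; |AU| = 52.50 ✓; ∠(KU, UA) = 90.00° ✓; |KU| = 13.40 ✓; bearing(K→W) − bearing(K→U) = 67.00° ✓; |KW| = 13.40 ✓; ∠(KW, WR) = 90.00° ✓; |WR| = 11.90 ✗.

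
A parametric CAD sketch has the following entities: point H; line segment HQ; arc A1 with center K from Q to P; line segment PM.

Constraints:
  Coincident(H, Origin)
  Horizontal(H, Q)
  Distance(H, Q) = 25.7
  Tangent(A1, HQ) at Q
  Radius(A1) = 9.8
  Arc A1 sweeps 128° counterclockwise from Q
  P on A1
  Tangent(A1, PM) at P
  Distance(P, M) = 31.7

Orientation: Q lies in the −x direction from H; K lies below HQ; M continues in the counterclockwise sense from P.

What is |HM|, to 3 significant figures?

43.1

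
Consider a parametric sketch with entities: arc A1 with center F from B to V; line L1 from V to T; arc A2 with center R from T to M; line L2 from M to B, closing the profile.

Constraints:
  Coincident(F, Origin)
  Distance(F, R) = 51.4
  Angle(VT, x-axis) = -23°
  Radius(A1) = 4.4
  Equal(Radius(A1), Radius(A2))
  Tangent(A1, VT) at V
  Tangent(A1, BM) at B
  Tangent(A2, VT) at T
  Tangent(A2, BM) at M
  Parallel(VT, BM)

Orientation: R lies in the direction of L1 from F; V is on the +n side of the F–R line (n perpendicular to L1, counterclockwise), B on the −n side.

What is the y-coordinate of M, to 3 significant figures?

-24.1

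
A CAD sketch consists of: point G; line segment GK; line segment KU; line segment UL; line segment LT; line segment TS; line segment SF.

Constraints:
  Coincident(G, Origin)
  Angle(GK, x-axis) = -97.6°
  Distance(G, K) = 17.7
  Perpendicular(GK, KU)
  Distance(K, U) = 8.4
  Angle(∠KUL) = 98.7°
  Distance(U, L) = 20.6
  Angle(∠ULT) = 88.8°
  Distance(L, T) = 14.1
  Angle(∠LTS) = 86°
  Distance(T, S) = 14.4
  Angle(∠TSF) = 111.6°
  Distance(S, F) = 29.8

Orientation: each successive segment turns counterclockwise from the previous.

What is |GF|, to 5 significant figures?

32.646

G is at the origin; GK runs at -97.6° with length 17.7, so K = (-2.3409, -17.545). The perpendicularity gives KU at right angles to GK, so KU runs at -7.6000°; with |KU| = 8.4, U = (5.9853, -18.655). ∠KUL = 98.7° gives UL at 73.700° from the x-axis; with |UL| = 20.6, L = (11.767, 1.1165). ∠ULT = 88.8° gives LT at 164.90° from the x-axis; with |LT| = 14.1, T = (-1.8462, 4.7896). ∠LTS = 86.0° gives TS at -101.10° from the x-axis; with |TS| = 14.4, S = (-4.6185, -9.3410). ∠TSF = 111.6° gives SF at -32.700° from the x-axis; with |SF| = 29.8, F = (20.459, -25.440). Then |GF| = |F − G| = 32.646.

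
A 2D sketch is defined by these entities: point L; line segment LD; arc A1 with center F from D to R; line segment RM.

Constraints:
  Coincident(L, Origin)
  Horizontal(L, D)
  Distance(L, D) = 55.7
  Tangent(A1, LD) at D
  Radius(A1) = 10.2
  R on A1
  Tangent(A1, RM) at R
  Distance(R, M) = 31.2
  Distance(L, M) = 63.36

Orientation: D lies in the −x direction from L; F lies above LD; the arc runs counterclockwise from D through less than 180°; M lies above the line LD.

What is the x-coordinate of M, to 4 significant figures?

-47.46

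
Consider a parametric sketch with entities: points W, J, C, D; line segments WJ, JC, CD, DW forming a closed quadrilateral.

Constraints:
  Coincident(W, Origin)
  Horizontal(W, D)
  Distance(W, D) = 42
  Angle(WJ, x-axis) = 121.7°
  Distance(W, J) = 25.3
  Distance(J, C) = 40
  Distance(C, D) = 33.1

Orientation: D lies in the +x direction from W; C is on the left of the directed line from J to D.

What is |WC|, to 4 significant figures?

38.94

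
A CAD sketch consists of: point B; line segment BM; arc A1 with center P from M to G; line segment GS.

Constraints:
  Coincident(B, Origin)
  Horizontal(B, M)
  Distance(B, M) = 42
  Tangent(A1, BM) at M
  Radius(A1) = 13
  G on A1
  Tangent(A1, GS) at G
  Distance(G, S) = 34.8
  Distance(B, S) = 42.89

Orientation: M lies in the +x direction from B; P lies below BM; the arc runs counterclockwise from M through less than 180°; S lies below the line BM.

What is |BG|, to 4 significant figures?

31.08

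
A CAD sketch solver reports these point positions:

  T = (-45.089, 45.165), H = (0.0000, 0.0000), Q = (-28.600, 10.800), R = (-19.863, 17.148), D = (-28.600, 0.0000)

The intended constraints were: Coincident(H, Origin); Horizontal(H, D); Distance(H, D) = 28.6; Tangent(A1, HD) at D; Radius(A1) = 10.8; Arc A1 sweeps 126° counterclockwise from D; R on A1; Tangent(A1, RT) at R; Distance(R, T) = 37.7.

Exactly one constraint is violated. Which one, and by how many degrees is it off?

Tangent(A1, RT) at R — off by 6.00°.

H = (0.00, 0.00) ✓; H.y = 0.00, D.y = 0.00 ✓; |HD| = 28.60 ✓; ∠(QD, DH) = 90.00° ✓; |QD| = 10.80 ✓; bearing(Q→R) − bearing(Q→D) = 126.0° ✓; |QR| = 10.80 ✓; ∠(QR, RT) = 84.00° ✗; |RT| = 37.70 ✓.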